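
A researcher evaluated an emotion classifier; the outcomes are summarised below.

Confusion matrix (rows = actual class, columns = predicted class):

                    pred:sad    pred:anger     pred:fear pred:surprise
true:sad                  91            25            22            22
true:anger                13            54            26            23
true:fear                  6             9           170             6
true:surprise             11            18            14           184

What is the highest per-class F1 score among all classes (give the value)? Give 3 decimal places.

Per-class F1 score (2·TP/(2·TP+FP+FN)):
  sad: TP=91, FP=13+6+11=30, FN=25+22+22=69 → 182/281 = 0.6477
  anger: TP=54, FP=25+9+18=52, FN=13+26+23=62 → 108/222 = 0.4865
  fear: TP=170, FP=22+26+14=62, FN=6+9+6=21 → 340/423 = 0.8038
  surprise: TP=184, FP=22+23+6=51, FN=11+18+14=43 → 368/462 = 0.7965
Highest is class 'fear' with F1 score = 0.804.

0.804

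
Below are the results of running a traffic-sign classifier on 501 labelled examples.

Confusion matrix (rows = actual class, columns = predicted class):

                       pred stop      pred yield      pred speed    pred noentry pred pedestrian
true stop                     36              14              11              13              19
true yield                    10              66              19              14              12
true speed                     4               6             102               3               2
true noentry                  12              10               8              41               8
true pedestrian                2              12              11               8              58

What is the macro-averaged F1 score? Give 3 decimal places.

0.585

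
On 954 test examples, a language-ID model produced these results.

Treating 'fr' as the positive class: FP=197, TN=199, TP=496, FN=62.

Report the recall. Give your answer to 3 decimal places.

0.889

Recall = TP/(TP+FN) = 496/(496+62) = 496/558 = 0.889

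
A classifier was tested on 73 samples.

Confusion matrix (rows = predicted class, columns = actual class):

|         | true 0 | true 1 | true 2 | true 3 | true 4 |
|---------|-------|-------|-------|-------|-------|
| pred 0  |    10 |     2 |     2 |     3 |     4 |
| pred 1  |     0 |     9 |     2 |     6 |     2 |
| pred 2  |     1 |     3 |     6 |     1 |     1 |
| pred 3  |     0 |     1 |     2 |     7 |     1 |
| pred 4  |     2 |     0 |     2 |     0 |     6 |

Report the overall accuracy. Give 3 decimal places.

Accuracy = trace / total = (10+9+6+7+6=38) / 73 = 38/73 = 0.521

0.521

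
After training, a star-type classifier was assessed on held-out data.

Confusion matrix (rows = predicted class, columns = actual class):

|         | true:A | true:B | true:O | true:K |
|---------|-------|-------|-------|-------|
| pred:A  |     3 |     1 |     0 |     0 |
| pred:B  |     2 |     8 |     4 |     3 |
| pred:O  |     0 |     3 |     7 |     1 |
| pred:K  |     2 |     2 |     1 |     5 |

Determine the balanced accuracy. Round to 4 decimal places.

Balanced accuracy = mean of per-class recall.
  A: recall = 3/7 = 0.42857
  B: recall = 8/14 = 0.57143
  O: recall = 7/12 = 0.58333
  K: recall = 5/9 = 0.55556
Mean = (0.42857 + 0.57143 + 0.58333 + 0.55556) / 4 = 0.5347

0.5347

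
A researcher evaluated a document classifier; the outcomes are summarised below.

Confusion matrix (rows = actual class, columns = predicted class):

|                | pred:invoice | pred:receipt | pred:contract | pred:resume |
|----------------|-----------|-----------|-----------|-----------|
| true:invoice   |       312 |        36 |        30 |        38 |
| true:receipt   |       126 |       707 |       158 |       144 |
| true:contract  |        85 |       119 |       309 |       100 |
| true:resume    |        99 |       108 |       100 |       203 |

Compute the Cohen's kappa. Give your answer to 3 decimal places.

Observed agreement pₒ = trace/N = 1531/2674 = 0.5726
Expected agreement pₑ = Σ (rowᵢ·colᵢ)/N² = (416·622 + 1135·970 + 613·597 + 510·485)/2674² = 0.2759
κ = (pₒ − pₑ)/(1 − pₑ) = (0.5726 − 0.2759)/(1 − 0.2759) = 0.410

0.410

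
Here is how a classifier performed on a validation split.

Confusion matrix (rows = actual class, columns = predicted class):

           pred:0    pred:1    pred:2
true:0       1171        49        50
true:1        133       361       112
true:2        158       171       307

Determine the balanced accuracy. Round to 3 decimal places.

0.667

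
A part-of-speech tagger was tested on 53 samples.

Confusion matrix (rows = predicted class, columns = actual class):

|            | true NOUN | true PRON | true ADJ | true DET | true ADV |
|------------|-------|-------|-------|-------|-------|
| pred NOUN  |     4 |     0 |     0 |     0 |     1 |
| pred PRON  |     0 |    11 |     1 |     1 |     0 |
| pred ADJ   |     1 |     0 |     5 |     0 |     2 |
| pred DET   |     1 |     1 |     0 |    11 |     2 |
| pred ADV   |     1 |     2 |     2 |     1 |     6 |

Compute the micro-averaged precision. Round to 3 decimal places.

0.698

Micro-averaging pools counts across classes: ΣTP=37, ΣFP=16, ΣFN=16.
Micro-precision = TP/(TP+FP) on pooled counts = 0.698 (equals overall accuracy in single-label multiclass).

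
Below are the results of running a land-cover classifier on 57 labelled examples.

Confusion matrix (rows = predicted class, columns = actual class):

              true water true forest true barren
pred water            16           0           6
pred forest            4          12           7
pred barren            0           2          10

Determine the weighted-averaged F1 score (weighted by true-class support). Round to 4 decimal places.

0.6572

Per-class F1 score (2·TP/(2·TP+FP+FN)):
  water: TP=16, FP=0+6=6, FN=4+0=4 → 32/42 = 0.76190
  forest: TP=12, FP=4+7=11, FN=0+2=2 → 24/37 = 0.64865
  barren: TP=10, FP=0+2=2, FN=6+7=13 → 20/35 = 0.57143
Weighted-F1 score = Σ (supportᵢ/N)·F1 scoreᵢ with N=57: (20/57)·0.76190 + (14/57)·0.64865 + (23/57)·0.57143 = 0.6572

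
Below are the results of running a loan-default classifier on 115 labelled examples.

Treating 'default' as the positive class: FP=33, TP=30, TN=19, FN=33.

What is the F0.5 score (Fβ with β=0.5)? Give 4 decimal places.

0.4762

Fβ = (1+β²)·TP / ((1+β²)·TP + β²·FN + FP), with β²=1/4
= 1.25·30 / (1.25·30 + 0.25·33 + 33) = 0.4762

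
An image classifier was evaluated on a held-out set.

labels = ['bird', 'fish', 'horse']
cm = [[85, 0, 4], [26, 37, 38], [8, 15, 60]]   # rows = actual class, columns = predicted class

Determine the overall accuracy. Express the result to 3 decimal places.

Accuracy = trace / total = (85+37+60=182) / 273 = 182/273 = 0.667

0.667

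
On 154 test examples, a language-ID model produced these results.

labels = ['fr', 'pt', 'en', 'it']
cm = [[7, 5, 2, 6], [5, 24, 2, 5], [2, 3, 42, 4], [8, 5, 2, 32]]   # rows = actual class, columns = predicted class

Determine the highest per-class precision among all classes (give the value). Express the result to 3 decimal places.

0.875

Per-class precision (TP/(TP+FP)):
  fr: TP=7, FP=5+2+8=15 → 7/22 = 0.3182
  pt: TP=24, FP=5+3+5=13 → 24/37 = 0.6486
  en: TP=42, FP=2+2+2=6 → 42/48 = 0.8750
  it: TP=32, FP=6+5+4=15 → 32/47 = 0.6809
Highest is class 'en' with precision = 0.875.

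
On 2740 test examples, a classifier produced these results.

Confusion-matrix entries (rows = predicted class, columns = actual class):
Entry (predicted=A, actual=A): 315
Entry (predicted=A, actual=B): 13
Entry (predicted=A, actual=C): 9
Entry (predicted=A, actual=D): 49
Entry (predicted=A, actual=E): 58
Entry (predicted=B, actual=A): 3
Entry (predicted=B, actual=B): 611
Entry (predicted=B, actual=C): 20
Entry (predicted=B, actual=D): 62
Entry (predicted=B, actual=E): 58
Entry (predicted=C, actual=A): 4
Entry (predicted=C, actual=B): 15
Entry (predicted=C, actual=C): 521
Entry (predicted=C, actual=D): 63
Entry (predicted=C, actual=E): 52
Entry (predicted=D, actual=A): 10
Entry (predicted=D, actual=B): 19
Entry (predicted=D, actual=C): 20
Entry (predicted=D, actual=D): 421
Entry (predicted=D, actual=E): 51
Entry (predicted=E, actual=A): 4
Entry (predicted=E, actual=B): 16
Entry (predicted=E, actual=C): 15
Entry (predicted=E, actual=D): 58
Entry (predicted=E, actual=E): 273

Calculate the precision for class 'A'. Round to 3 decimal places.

Take TP from the diagonal, FP from the rest of the 'A' prediction marginal, FN from the rest of the 'A' actual marginal.
precision = TP/(TP+FP).
A: TP=315, FP=13+9+49+58=129 → 315/444 = 0.7095

0.709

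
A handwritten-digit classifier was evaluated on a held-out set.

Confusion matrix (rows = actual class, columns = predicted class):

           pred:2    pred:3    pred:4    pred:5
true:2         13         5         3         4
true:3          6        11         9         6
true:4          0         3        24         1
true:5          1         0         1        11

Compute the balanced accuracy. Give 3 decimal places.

Balanced accuracy = mean of per-class recall.
  2: recall = 13/25 = 0.5200
  3: recall = 11/32 = 0.3438
  4: recall = 24/28 = 0.8571
  5: recall = 11/13 = 0.8462
Mean = (0.5200 + 0.3438 + 0.8571 + 0.8462) / 4 = 0.642

0.642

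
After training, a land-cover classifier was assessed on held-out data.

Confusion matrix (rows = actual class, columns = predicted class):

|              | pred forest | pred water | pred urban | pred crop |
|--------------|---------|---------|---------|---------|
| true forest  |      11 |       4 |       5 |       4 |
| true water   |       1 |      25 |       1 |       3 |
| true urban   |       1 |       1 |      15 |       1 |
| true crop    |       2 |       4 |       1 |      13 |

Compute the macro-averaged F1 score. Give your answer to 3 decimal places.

0.682

Per-class F1 score (2·TP/(2·TP+FP+FN)):
  forest: TP=11, FP=1+1+2=4, FN=4+5+4=13 → 22/39 = 0.5641
  water: TP=25, FP=4+1+4=9, FN=1+1+3=5 → 50/64 = 0.7813
  urban: TP=15, FP=5+1+1=7, FN=1+1+1=3 → 30/40 = 0.7500
  crop: TP=13, FP=4+3+1=8, FN=2+4+1=7 → 26/41 = 0.6341
Macro-F1 score = mean = (0.5641 + 0.7813 + 0.7500 + 0.6341) / 4 = 0.682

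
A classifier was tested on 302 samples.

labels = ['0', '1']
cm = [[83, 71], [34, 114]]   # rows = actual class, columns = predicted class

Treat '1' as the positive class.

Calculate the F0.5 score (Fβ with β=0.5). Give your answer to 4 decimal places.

Fβ = (1+β²)·TP / ((1+β²)·TP + β²·FN + FP), with β²=1/4
= 1.25·114 / (1.25·114 + 0.25·34 + 71) = 0.6419

0.6419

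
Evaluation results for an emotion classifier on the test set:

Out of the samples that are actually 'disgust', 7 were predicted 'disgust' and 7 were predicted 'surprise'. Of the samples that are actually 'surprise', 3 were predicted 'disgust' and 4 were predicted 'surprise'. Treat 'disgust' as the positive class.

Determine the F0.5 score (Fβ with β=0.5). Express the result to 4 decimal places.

Fβ = (1+β²)·TP / ((1+β²)·TP + β²·FN + FP), with β²=1/4
= 1.25·7 / (1.25·7 + 0.25·7 + 3) = 0.6481

0.6481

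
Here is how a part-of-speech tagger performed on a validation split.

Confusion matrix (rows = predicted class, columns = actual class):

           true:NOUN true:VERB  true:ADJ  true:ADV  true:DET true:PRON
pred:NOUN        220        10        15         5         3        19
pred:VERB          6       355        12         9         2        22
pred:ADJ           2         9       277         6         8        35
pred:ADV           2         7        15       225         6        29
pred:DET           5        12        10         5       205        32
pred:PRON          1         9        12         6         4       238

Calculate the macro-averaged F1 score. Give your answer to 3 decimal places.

0.826

Per-class F1 score (2·TP/(2·TP+FP+FN)):
  NOUN: TP=220, FP=10+15+5+3+19=52, FN=6+2+2+5+1=16 → 440/508 = 0.8661
  VERB: TP=355, FP=6+12+9+2+22=51, FN=10+9+7+12+9=47 → 710/808 = 0.8787
  ADJ: TP=277, FP=2+9+6+8+35=60, FN=15+12+15+10+12=64 → 554/678 = 0.8171
  ADV: TP=225, FP=2+7+15+6+29=59, FN=5+9+6+5+6=31 → 450/540 = 0.8333
  DET: TP=205, FP=5+12+10+5+32=64, FN=3+2+8+6+4=23 → 410/497 = 0.8249
  PRON: TP=238, FP=1+9+12+6+4=32, FN=19+22+35+29+32=137 → 476/645 = 0.7380
Macro-F1 score = mean = (0.8661 + 0.8787 + 0.8171 + 0.8333 + 0.8249 + 0.7380) / 6 = 0.826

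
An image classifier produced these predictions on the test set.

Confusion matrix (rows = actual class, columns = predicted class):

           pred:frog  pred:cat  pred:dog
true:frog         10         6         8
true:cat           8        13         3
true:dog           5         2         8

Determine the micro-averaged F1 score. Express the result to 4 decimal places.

0.4921

Micro-averaging pools counts across classes: ΣTP=31, ΣFP=32, ΣFN=32.
Micro-F1 score = 2·TP/(2·TP+FP+FN) on pooled counts = 0.4921 (equals overall accuracy in single-label multiclass).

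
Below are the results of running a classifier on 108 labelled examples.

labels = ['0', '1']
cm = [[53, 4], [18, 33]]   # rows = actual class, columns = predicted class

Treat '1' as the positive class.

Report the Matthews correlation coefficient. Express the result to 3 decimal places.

0.607

MCC = (TP·TN − FP·FN) / √((TP+FP)(TP+FN)(TN+FP)(TN+FN))
Numerator = 33·53 − 4·18 = 1677
Denominator = √(37·51·57·71) = √7636689 = 2763.4560
MCC = 1677 / 2763.4560 = 0.607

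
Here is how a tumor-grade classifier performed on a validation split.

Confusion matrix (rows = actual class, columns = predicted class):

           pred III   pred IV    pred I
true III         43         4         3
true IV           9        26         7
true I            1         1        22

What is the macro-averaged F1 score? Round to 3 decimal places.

0.778

Per-class F1 score (2·TP/(2·TP+FP+FN)):
  III: TP=43, FP=9+1=10, FN=4+3=7 → 86/103 = 0.8350
  IV: TP=26, FP=4+1=5, FN=9+7=16 → 52/73 = 0.7123
  I: TP=22, FP=3+7=10, FN=1+1=2 → 44/56 = 0.7857
Macro-F1 score = mean = (0.8350 + 0.7123 + 0.7857) / 3 = 0.778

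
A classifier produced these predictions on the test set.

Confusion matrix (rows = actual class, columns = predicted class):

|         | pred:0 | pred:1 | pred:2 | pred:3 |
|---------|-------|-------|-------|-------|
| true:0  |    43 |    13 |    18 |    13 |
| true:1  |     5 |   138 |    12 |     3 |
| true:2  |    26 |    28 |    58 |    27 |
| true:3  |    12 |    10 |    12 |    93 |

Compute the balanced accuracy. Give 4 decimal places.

Balanced accuracy = mean of per-class recall.
  0: recall = 43/87 = 0.49425
  1: recall = 138/158 = 0.87342
  2: recall = 58/139 = 0.41727
  3: recall = 93/127 = 0.73228
Mean = (0.49425 + 0.87342 + 0.41727 + 0.73228) / 4 = 0.6293

0.6293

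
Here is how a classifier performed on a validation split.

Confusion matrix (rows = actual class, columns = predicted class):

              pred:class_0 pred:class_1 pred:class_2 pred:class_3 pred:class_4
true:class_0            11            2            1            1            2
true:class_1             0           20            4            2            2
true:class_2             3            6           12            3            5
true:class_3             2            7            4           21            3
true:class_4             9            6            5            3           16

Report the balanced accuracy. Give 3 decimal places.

Balanced accuracy = mean of per-class recall.
  class_0: recall = 11/17 = 0.6471
  class_1: recall = 20/28 = 0.7143
  class_2: recall = 12/29 = 0.4138
  class_3: recall = 21/37 = 0.5676
  class_4: recall = 16/39 = 0.4103
Mean = (0.6471 + 0.7143 + 0.4138 + 0.5676 + 0.4103) / 5 = 0.551

0.551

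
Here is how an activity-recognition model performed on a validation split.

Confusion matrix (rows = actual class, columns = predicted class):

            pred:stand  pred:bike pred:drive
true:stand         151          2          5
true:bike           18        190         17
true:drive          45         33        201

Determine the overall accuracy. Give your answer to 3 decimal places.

Accuracy = trace / total = (151+190+201=542) / 662 = 542/662 = 0.819

0.819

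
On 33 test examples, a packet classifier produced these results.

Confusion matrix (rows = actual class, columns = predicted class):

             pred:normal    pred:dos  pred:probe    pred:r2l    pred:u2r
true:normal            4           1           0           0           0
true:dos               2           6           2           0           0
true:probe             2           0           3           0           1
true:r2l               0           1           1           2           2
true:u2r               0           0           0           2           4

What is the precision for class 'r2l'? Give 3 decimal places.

0.500

precision = TP/(TP+FP).
r2l: TP=2, FP=0+0+0+2=2 → 2/4 = 0.5000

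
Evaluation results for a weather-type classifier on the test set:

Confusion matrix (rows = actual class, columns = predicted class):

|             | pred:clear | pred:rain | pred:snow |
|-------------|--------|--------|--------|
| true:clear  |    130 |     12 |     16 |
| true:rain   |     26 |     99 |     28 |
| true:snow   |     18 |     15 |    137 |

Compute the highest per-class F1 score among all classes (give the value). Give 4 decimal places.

Per-class F1 score (2·TP/(2·TP+FP+FN)):
  clear: TP=130, FP=26+18=44, FN=12+16=28 → 260/332 = 0.78313
  rain: TP=99, FP=12+15=27, FN=26+28=54 → 198/279 = 0.70968
  snow: TP=137, FP=16+28=44, FN=18+15=33 → 274/351 = 0.78063
Highest is class 'clear' with F1 score = 0.7831.

0.7831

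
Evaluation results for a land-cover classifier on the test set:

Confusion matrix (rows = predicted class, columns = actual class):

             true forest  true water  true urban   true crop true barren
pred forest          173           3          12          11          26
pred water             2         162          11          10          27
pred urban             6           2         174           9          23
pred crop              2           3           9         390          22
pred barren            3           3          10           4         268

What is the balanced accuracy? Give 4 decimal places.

Balanced accuracy = mean of per-class recall.
  forest: recall = 173/186 = 0.93011
  water: recall = 162/173 = 0.93642
  urban: recall = 174/216 = 0.80556
  crop: recall = 390/424 = 0.91981
  barren: recall = 268/366 = 0.73224
Mean = (0.93011 + 0.93642 + 0.80556 + 0.91981 + 0.73224) / 5 = 0.8648

0.8648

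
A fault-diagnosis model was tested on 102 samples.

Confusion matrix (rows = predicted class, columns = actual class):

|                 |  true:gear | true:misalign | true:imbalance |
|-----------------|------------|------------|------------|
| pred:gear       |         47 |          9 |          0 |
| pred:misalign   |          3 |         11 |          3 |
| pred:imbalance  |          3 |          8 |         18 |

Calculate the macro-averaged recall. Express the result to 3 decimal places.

0.712

Per-class recall (TP/(TP+FN)):
  gear: TP=47, FN=3+3=6 → 47/53 = 0.8868
  misalign: TP=11, FN=9+8=17 → 11/28 = 0.3929
  imbalance: TP=18, FN=0+3=3 → 18/21 = 0.8571
Macro-recall = mean = (0.8868 + 0.3929 + 0.8571) / 3 = 0.712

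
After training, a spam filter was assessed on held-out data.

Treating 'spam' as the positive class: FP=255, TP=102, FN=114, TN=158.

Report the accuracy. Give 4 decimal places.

Accuracy = (TP+TN)/N = (102+158)/629 = 0.4134

0.4134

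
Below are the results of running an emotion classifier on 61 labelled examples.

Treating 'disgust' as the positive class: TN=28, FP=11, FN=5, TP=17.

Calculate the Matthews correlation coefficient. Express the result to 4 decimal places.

MCC = (TP·TN − FP·FN) / √((TP+FP)(TP+FN)(TN+FP)(TN+FN))
Numerator = 17·28 − 11·5 = 421
Denominator = √(28·22·39·33) = √792792 = 890.3887
MCC = 421 / 890.3887 = 0.4728

0.4728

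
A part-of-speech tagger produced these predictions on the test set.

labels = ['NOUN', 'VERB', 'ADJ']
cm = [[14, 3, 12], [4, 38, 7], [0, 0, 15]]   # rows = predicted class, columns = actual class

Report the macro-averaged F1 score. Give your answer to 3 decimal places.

Per-class F1 score (2·TP/(2·TP+FP+FN)):
  NOUN: TP=14, FP=3+12=15, FN=4+0=4 → 28/47 = 0.5957
  VERB: TP=38, FP=4+7=11, FN=3+0=3 → 76/90 = 0.8444
  ADJ: TP=15, FP=0+0=0, FN=12+7=19 → 30/49 = 0.6122
Macro-F1 score = mean = (0.5957 + 0.8444 + 0.6122) / 3 = 0.684

0.684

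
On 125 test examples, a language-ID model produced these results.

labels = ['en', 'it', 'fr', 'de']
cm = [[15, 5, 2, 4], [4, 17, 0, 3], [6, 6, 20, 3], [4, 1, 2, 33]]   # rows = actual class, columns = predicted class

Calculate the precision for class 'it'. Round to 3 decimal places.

0.586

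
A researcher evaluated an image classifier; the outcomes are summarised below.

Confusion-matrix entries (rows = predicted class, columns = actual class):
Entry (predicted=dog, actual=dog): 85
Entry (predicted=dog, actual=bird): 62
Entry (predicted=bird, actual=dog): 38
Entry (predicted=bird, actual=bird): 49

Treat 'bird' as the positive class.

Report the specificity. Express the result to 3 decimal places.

Specificity = TN/(TN+FP) = 85/(85+38) = 0.691

0.691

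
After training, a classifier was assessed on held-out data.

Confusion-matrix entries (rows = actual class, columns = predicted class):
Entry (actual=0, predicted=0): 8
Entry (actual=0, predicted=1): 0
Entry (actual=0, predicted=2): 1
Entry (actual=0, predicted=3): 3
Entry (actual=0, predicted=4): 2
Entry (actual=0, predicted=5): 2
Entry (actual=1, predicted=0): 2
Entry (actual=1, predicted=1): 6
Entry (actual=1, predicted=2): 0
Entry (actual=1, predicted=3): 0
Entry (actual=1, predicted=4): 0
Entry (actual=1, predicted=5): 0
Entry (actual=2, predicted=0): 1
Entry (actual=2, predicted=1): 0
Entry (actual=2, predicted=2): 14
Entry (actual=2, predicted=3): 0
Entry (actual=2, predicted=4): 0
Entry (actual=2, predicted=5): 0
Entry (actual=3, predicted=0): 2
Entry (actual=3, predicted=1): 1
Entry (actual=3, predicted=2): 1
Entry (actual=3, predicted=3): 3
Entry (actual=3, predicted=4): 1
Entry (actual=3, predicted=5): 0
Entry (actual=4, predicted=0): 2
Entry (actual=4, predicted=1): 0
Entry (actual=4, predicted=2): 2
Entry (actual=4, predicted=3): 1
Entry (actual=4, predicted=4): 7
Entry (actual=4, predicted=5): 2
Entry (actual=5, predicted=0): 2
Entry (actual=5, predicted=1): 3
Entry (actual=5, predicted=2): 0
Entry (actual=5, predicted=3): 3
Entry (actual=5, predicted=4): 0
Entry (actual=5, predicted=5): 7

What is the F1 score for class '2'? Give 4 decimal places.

Take TP from the diagonal, FP from the rest of the '2' prediction marginal, FN from the rest of the '2' actual marginal.
F1 score = 2·TP/(2·TP+FP+FN).
2: TP=14, FP=1+0+1+2+0=4, FN=1+0+0+0+0=1 → 28/33 = 0.84848

0.8485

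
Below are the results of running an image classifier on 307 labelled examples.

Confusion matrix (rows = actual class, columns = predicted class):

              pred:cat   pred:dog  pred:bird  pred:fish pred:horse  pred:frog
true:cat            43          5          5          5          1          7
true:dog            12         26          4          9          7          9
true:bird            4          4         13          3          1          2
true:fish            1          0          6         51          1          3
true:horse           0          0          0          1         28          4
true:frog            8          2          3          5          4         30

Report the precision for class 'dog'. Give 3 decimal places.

precision = TP/(TP+FP).
dog: TP=26, FP=5+4+0+0+2=11 → 26/37 = 0.7027

0.703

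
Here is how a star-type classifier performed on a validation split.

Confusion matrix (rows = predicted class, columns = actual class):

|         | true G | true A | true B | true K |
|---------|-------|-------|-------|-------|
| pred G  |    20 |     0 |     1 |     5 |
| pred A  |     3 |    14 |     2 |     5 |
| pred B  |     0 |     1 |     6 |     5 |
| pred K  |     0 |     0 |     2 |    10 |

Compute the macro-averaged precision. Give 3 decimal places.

0.671

Per-class precision (TP/(TP+FP)):
  G: TP=20, FP=0+1+5=6 → 20/26 = 0.7692
  A: TP=14, FP=3+2+5=10 → 14/24 = 0.5833
  B: TP=6, FP=0+1+5=6 → 6/12 = 0.5000
  K: TP=10, FP=0+0+2=2 → 10/12 = 0.8333
Macro-precision = mean = (0.7692 + 0.5833 + 0.5000 + 0.8333) / 4 = 0.671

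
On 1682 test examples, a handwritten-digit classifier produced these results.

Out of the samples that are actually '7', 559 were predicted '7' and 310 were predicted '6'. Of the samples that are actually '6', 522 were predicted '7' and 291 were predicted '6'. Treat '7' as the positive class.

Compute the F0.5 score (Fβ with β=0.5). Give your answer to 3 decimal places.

Fβ = (1+β²)·TP / ((1+β²)·TP + β²·FN + FP), with β²=1/4
= 1.25·559 / (1.25·559 + 0.25·310 + 522) = 0.538

0.538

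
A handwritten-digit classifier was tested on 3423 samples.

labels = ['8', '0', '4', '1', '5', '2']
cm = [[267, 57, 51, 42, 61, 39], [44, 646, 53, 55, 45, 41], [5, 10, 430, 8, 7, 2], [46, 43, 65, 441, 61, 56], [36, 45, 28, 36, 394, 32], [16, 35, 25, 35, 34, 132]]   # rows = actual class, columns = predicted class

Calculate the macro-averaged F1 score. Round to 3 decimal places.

0.648

Per-class F1 score (2·TP/(2·TP+FP+FN)):
  8: TP=267, FP=44+5+46+36+16=147, FN=57+51+42+61+39=250 → 534/931 = 0.5736
  0: TP=646, FP=57+10+43+45+35=190, FN=44+53+55+45+41=238 → 1292/1720 = 0.7512
  4: TP=430, FP=51+53+65+28+25=222, FN=5+10+8+7+2=32 → 860/1114 = 0.7720
  1: TP=441, FP=42+55+8+36+35=176, FN=46+43+65+61+56=271 → 882/1329 = 0.6637
  5: TP=394, FP=61+45+7+61+34=208, FN=36+45+28+36+32=177 → 788/1173 = 0.6718
  2: TP=132, FP=39+41+2+56+32=170, FN=16+35+25+35+34=145 → 264/579 = 0.4560
Macro-F1 score = mean = (0.5736 + 0.7512 + 0.7720 + 0.6637 + 0.6718 + 0.4560) / 6 = 0.648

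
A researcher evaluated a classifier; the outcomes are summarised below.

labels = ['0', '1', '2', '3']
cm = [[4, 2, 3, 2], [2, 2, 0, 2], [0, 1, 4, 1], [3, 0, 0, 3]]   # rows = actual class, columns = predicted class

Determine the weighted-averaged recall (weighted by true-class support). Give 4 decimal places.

0.4483

Per-class recall (TP/(TP+FN)):
  0: TP=4, FN=2+3+2=7 → 4/11 = 0.36364
  1: TP=2, FN=2+0+2=4 → 2/6 = 0.33333
  2: TP=4, FN=0+1+1=2 → 4/6 = 0.66667
  3: TP=3, FN=3+0+0=3 → 3/6 = 0.50000
Weighted-recall = Σ (supportᵢ/N)·recallᵢ with N=29: (11/29)·0.36364 + (6/29)·0.33333 + (6/29)·0.66667 + (6/29)·0.50000 = 0.4483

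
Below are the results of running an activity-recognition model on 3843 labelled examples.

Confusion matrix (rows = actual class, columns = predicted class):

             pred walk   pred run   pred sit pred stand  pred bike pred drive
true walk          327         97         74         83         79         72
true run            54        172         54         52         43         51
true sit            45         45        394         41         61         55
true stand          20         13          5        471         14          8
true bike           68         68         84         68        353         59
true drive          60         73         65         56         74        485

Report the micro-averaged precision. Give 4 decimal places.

Micro-averaging pools counts across classes: ΣTP=2202, ΣFP=1641, ΣFN=1641.
Micro-precision = TP/(TP+FP) on pooled counts = 0.5730 (equals overall accuracy in single-label multiclass).

0.5730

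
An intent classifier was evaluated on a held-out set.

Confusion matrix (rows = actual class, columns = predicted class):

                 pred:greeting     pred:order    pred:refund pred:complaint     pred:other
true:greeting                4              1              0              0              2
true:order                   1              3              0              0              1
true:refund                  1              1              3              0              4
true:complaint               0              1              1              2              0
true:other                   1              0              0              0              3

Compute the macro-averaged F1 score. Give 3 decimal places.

Per-class F1 score (2·TP/(2·TP+FP+FN)):
  greeting: TP=4, FP=1+1+0+1=3, FN=1+0+0+2=3 → 8/14 = 0.5714
  order: TP=3, FP=1+1+1+0=3, FN=1+0+0+1=2 → 6/11 = 0.5455
  refund: TP=3, FP=0+0+1+0=1, FN=1+1+0+4=6 → 6/13 = 0.4615
  complaint: TP=2, FP=0+0+0+0=0, FN=0+1+1+0=2 → 4/6 = 0.6667
  other: TP=3, FP=2+1+4+0=7, FN=1+0+0+0=1 → 6/14 = 0.4286
Macro-F1 score = mean = (0.5714 + 0.5455 + 0.4615 + 0.6667 + 0.4286) / 5 = 0.535

0.535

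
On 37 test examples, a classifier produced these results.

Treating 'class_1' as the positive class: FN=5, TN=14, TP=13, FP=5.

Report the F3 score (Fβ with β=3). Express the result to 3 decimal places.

Fβ = (1+β²)·TP / ((1+β²)·TP + β²·FN + FP), with β²=9
= 10·13 / (10·13 + 9·5 + 5) = 0.722

0.722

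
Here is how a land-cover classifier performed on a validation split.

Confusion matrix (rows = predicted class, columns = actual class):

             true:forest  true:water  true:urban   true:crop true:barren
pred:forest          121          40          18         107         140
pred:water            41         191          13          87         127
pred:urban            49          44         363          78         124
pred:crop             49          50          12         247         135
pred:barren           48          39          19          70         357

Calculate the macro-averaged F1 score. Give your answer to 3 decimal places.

Per-class F1 score (2·TP/(2·TP+FP+FN)):
  forest: TP=121, FP=40+18+107+140=305, FN=41+49+49+48=187 → 242/734 = 0.3297
  water: TP=191, FP=41+13+87+127=268, FN=40+44+50+39=173 → 382/823 = 0.4642
  urban: TP=363, FP=49+44+78+124=295, FN=18+13+12+19=62 → 726/1083 = 0.6704
  crop: TP=247, FP=49+50+12+135=246, FN=107+87+78+70=342 → 494/1082 = 0.4566
  barren: TP=357, FP=48+39+19+70=176, FN=140+127+124+135=526 → 714/1416 = 0.5042
Macro-F1 score = mean = (0.3297 + 0.4642 + 0.6704 + 0.4566 + 0.5042) / 5 = 0.485

0.485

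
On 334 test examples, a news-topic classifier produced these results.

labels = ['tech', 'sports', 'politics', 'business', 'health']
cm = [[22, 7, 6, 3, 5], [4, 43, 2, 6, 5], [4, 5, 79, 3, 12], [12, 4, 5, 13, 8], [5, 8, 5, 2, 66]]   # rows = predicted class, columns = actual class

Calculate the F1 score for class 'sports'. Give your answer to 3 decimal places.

0.677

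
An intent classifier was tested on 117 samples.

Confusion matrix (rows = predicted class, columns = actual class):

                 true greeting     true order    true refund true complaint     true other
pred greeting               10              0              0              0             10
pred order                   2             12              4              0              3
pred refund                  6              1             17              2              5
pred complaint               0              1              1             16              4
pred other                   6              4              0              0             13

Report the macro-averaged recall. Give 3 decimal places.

Per-class recall (TP/(TP+FN)):
  greeting: TP=10, FN=2+6+0+6=14 → 10/24 = 0.4167
  order: TP=12, FN=0+1+1+4=6 → 12/18 = 0.6667
  refund: TP=17, FN=0+4+1+0=5 → 17/22 = 0.7727
  complaint: TP=16, FN=0+0+2+0=2 → 16/18 = 0.8889
  other: TP=13, FN=10+3+5+4=22 → 13/35 = 0.3714
Macro-recall = mean = (0.4167 + 0.6667 + 0.7727 + 0.8889 + 0.3714) / 5 = 0.623

0.623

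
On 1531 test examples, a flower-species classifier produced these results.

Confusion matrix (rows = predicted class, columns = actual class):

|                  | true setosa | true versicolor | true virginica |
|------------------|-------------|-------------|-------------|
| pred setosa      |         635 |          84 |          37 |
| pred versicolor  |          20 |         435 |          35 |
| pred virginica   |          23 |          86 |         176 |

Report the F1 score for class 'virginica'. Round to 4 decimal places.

One-vs-rest for 'virginica': TP = diagonal; FP = other classes predicted 'virginica'; FN = 'virginica' predicted as other.
F1 score = 2·TP/(2·TP+FP+FN).
virginica: TP=176, FP=23+86=109, FN=37+35=72 → 352/533 = 0.66041

0.6604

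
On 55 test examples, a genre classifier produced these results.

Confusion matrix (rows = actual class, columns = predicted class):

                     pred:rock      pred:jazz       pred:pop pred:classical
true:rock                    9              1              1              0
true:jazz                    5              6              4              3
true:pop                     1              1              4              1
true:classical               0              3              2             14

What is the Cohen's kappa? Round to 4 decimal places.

Observed agreement pₒ = trace/N = 33/55 = 0.60000
Expected agreement pₑ = Σ (rowᵢ·colᵢ)/N² = (11·15 + 18·11 + 7·11 + 19·18)/55² = 0.25851
κ = (pₒ − pₑ)/(1 − pₑ) = (0.60000 − 0.25851)/(1 − 0.25851) = 0.4605

0.4605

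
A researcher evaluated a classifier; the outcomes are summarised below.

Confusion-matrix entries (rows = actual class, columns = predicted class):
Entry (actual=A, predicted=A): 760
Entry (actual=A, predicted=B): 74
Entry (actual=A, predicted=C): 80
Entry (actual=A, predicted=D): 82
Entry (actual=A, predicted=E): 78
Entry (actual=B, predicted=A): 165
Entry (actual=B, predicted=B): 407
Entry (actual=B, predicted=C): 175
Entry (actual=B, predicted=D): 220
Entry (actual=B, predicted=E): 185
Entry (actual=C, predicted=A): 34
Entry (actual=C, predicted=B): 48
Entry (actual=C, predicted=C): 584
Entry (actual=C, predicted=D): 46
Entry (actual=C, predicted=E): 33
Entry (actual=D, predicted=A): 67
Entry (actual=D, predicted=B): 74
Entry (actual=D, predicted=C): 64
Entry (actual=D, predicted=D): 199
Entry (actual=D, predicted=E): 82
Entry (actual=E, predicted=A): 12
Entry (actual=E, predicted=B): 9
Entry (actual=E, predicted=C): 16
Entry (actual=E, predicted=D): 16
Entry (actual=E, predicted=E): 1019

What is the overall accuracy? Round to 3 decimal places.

0.656

Accuracy = trace / total = (760+407+584+199+1019=2969) / 4529 = 2969/4529 = 0.656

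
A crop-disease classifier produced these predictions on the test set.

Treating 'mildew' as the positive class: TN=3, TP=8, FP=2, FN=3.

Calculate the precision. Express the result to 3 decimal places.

Precision = TP/(TP+FP) = 8/(8+2) = 8/10 = 0.800

0.800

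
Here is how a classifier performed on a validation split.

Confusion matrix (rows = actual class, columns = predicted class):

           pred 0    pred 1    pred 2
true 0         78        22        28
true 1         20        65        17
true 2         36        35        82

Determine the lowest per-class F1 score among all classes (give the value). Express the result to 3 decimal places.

Per-class F1 score (2·TP/(2·TP+FP+FN)):
  0: TP=78, FP=20+36=56, FN=22+28=50 → 156/262 = 0.5954
  1: TP=65, FP=22+35=57, FN=20+17=37 → 130/224 = 0.5804
  2: TP=82, FP=28+17=45, FN=36+35=71 → 164/280 = 0.5857
Lowest is class '1' with F1 score = 0.580.

0.580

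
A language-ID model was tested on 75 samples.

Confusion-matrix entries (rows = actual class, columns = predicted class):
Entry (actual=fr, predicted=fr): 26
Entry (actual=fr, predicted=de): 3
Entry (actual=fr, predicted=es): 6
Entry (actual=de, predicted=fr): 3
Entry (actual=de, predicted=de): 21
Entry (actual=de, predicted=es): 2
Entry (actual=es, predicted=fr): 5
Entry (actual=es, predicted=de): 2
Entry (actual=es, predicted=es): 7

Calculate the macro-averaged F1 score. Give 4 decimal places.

Per-class F1 score (2·TP/(2·TP+FP+FN)):
  fr: TP=26, FP=3+5=8, FN=3+6=9 → 52/69 = 0.75362
  de: TP=21, FP=3+2=5, FN=3+2=5 → 42/52 = 0.80769
  es: TP=7, FP=6+2=8, FN=5+2=7 → 14/29 = 0.48276
Macro-F1 score = mean = (0.75362 + 0.80769 + 0.48276) / 3 = 0.6814

0.6814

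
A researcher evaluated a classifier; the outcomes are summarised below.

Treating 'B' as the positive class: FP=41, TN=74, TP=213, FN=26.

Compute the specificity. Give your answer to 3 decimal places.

Specificity = TN/(TN+FP) = 74/(74+41) = 0.643

0.643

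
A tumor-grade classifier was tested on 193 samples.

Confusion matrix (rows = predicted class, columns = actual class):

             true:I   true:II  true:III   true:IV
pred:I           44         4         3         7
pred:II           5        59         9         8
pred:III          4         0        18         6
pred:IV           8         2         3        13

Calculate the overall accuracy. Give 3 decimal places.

0.694

Accuracy = trace / total = (44+59+18+13=134) / 193 = 134/193 = 0.694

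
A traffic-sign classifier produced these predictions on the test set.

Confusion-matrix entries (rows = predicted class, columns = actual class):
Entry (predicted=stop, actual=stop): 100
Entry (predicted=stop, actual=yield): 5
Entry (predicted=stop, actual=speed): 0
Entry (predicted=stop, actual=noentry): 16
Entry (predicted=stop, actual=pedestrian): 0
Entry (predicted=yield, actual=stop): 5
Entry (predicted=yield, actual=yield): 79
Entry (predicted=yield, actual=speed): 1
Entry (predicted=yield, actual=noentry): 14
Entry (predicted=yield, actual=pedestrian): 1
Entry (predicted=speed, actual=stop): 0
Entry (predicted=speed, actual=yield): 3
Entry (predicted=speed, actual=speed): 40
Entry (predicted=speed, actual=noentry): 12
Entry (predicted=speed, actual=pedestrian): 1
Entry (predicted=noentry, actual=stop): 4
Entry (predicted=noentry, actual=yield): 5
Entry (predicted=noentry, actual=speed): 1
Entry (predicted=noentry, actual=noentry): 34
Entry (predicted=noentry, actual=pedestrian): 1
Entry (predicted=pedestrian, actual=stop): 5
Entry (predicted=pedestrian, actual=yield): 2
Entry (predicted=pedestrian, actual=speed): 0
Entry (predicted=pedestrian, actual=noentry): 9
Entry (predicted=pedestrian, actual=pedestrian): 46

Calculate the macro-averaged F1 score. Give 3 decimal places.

0.767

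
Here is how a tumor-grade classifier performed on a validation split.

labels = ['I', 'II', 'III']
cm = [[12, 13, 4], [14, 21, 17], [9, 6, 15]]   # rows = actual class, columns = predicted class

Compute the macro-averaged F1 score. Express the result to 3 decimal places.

0.429

Per-class F1 score (2·TP/(2·TP+FP+FN)):
  I: TP=12, FP=14+9=23, FN=13+4=17 → 24/64 = 0.3750
  II: TP=21, FP=13+6=19, FN=14+17=31 → 42/92 = 0.4565
  III: TP=15, FP=4+17=21, FN=9+6=15 → 30/66 = 0.4545
Macro-F1 score = mean = (0.3750 + 0.4565 + 0.4545) / 3 = 0.429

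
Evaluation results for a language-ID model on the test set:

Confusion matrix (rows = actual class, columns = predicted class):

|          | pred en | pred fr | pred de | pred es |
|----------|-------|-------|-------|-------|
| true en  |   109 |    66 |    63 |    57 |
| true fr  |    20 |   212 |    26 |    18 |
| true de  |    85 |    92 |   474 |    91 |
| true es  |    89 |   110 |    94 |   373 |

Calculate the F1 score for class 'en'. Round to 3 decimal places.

F1 score = 2·TP/(2·TP+FP+FN).
en: TP=109, FP=20+85+89=194, FN=66+63+57=186 → 218/598 = 0.3645

0.365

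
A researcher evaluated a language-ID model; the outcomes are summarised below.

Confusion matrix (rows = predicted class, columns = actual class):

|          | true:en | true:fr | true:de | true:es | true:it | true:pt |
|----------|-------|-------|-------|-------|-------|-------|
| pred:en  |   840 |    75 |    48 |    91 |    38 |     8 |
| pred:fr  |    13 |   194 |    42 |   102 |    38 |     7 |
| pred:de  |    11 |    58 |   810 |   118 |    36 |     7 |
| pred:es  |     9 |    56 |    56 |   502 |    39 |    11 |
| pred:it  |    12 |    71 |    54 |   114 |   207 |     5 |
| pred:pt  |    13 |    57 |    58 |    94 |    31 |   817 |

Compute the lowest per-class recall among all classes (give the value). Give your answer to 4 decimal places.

Per-class recall (TP/(TP+FN)):
  en: TP=840, FN=13+11+9+12+13=58 → 840/898 = 0.93541
  fr: TP=194, FN=75+58+56+71+57=317 → 194/511 = 0.37965
  de: TP=810, FN=48+42+56+54+58=258 → 810/1068 = 0.75843
  es: TP=502, FN=91+102+118+114+94=519 → 502/1021 = 0.49167
  it: TP=207, FN=38+38+36+39+31=182 → 207/389 = 0.53213
  pt: TP=817, FN=8+7+7+11+5=38 → 817/855 = 0.95556
Lowest is class 'fr' with recall = 0.3796.

0.3796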